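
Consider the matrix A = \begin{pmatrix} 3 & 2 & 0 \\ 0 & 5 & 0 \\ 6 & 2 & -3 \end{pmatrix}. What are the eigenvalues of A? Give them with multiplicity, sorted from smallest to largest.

Characteristic polynomial: p(t) = t^3 - 5t^2 - 9t + 45 = (t - 5)(t - 3)(t + 3).
Roots (with multiplicity): -3, 3, 5.

-3, 3, 5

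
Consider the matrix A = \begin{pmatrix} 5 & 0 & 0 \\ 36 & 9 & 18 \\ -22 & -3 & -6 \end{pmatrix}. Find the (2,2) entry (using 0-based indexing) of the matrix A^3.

Characteristic polynomial: s^3 - 8s^2 + 15s = s(s - 5)(s - 3), so the eigenvalues are 0, 3, 5.
s=5: eigenvector (1, 0, -2).
s=3: eigenvector (0, 3, -1).
s=0: eigenvector (0, -2, 1).
P = [[1, 0, 0], [0, 3, -2], [-2, -1, 1]], D = diag(5, 3, 0), P⁻¹ = [[1, 0, 0], [4, 1, 2], [6, 1, 3]].
A³ = P·diag(125, 27, 0)·P⁻¹ = [[125, 0, 0], [324, 81, 162], [-358, -27, -54]].
The requested entry is -54.

-54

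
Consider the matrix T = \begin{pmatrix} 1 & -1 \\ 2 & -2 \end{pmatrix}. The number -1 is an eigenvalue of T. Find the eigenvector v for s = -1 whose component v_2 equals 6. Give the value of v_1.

3

T + 1I = [[2, -1], [2, -1]].
Solving (T + 1I)v = 0 gives the eigenspace spanned by (3, 6).
With v_2 = 6, v = (3, 6), so v_1 = 3.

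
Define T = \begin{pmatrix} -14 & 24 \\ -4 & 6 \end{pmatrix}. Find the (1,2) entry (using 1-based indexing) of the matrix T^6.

Characteristic polynomial: μ^2 + 8μ + 12 = (μ + 2)(μ + 6), so the eigenvalues are -6, -2.
μ=-6: eigenvector (3, 1).
μ=-2: eigenvector (2, 1).
P = [[3, 2], [1, 1]], D = diag(-6, -2), P⁻¹ = [[1, -2], [-1, 3]].
T⁶ = P·diag(46656, 64)·P⁻¹ = [[139840, -279552], [46592, -93120]].
The requested entry is -279552.

-279552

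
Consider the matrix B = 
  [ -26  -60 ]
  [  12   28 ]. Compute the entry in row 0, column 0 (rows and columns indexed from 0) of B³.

-296

Characteristic polynomial: μ^2 - 2μ - 8 = (μ - 4)(μ + 2), so the eigenvalues are -2, 4.
μ=4: eigenvector (-2, 1).
μ=-2: eigenvector (5, -2).
P = [[-2, 5], [1, -2]], D = diag(4, -2), P⁻¹ = [[2, 5], [1, 2]].
B³ = P·diag(64, -8)·P⁻¹ = [[-296, -720], [144, 352]].
The requested entry is -296.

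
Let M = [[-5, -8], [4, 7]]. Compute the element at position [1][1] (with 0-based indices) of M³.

55

Characteristic polynomial: t^2 - 2t - 3 = (t - 3)(t + 1), so the eigenvalues are -1, 3.
t=3: eigenvector (1, -1).
t=-1: eigenvector (2, -1).
P = [[1, 2], [-1, -1]], D = diag(3, -1), P⁻¹ = [[-1, -2], [1, 1]].
M³ = P·diag(27, -1)·P⁻¹ = [[-29, -56], [28, 55]].
The requested entry is 55.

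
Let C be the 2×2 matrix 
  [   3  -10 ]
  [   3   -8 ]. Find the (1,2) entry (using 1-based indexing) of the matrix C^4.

Characteristic polynomial: λ^2 + 5λ + 6 = (λ + 2)(λ + 3), so the eigenvalues are -3, -2.
λ=-3: eigenvector (-5, -3).
λ=-2: eigenvector (2, 1).
P = [[-5, 2], [-3, 1]], D = diag(-3, -2), P⁻¹ = [[1, -2], [3, -5]].
C⁴ = P·diag(81, 16)·P⁻¹ = [[-309, 650], [-195, 406]].
The requested entry is 650.

650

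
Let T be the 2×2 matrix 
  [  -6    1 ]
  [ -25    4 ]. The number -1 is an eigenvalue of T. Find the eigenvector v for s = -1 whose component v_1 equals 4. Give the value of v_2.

20

T + 1I = [[-5, 1], [-25, 5]].
Solving (T + 1I)v = 0 gives the eigenspace spanned by (4, 20).
With v_1 = 4, v = (4, 20), so v_2 = 20.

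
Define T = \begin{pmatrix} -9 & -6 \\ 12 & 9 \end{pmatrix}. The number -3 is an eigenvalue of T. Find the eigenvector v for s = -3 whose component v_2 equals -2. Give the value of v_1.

T + 3I = [[-6, -6], [12, 12]].
Solving (T + 3I)v = 0 gives the eigenspace spanned by (2, -2).
With v_2 = -2, v = (2, -2), so v_1 = 2.

2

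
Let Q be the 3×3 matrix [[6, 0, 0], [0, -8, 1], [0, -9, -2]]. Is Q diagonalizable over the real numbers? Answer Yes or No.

Characteristic polynomial: p(t) = t^3 + 4t^2 - 35t - 150 = (t - 6)(t + 5)^2.
t = -5 has algebraic multiplicity 2; rank(Q + 5I) = 2, so geometric multiplicity = 1.
Geometric multiplicity < algebraic multiplicity, so Q is not diagonalizable.

No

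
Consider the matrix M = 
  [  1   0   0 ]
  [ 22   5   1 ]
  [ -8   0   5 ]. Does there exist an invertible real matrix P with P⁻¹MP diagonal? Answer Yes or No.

Characteristic polynomial: p(λ) = λ^3 - 11λ^2 + 35λ - 25 = (λ - 5)^2(λ - 1).
λ = 5 has algebraic multiplicity 2; rank(M − 5I) = 2, so geometric multiplicity = 1.
Geometric multiplicity < algebraic multiplicity, so M is not diagonalizable.

No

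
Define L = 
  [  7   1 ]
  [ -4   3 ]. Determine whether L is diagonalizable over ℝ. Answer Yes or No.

Characteristic polynomial: p(t) = t^2 - 10t + 25 = (t - 5)^2.
t = 5 has algebraic multiplicity 2; rank(L − 5I) = 1, so geometric multiplicity = 1.
Geometric multiplicity < algebraic multiplicity, so L is not diagonalizable.

No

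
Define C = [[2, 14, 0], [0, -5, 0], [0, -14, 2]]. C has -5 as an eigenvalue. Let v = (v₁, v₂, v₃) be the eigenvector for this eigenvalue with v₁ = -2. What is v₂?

1

C + 5I = [[7, 14, 0], [0, 0, 0], [0, -14, 7]].
Solving (C + 5I)v = 0 gives the eigenspace spanned by (-2, 1, 2).
With v₁ = -2, v = (-2, 1, 2), so v₂ = 1.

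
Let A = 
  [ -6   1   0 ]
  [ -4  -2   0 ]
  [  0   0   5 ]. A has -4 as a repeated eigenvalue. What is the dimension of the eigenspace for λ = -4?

A + 4I = [[-2, 1, 0], [-4, 2, 0], [0, 0, 9]].
This matrix has rank 2, so its null space has dimension 3 − 2 = 1.

1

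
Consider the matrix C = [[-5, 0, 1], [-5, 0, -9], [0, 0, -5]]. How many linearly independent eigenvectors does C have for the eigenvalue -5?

C + 5I = [[0, 0, 1], [-5, 5, -9], [0, 0, 0]].
This matrix has rank 2, so its null space has dimension 3 − 2 = 1.

1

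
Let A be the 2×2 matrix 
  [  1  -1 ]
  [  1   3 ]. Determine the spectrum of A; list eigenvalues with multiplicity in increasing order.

2, 2

Characteristic polynomial: p(t) = t^2 - 4t + 4 = (t - 2)^2.
Roots (with multiplicity): 2, 2.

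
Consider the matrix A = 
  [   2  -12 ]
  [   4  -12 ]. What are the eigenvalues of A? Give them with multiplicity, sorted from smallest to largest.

-6, -4

Characteristic polynomial: p(s) = s^2 + 10s + 24 = (s + 4)(s + 6).
Roots (with multiplicity): -6, -4.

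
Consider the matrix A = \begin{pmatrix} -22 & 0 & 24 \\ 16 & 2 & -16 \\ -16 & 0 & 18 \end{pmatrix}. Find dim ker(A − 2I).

2

A − 2I = [[-24, 0, 24], [16, 0, -16], [-16, 0, 16]].
This matrix has rank 1, so its null space has dimension 3 − 1 = 2.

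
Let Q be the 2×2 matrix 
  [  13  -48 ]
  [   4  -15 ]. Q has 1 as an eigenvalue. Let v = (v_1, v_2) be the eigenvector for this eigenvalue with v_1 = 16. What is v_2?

4

Q − 1I = [[12, -48], [4, -16]].
Solving (Q − 1I)v = 0 gives the eigenspace spanned by (16, 4).
With v_1 = 16, v = (16, 4), so v_2 = 4.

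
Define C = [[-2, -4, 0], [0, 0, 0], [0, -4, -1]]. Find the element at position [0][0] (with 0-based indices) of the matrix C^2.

4

Characteristic polynomial: s^3 + 3s^2 + 2s = s(s + 1)(s + 2), so the eigenvalues are -2, -1, 0.
s=-2: eigenvector (1, 0, 0).
s=0: eigenvector (-2, 1, -4).
s=-1: eigenvector (0, 0, 1).
P = [[1, -2, 0], [0, 1, 0], [0, -4, 1]], D = diag(-2, 0, -1), P⁻¹ = [[1, 2, 0], [0, 1, 0], [0, 4, 1]].
C² = P·diag(4, 0, 1)·P⁻¹ = [[4, 8, 0], [0, 0, 0], [0, 4, 1]].
The requested entry is 4.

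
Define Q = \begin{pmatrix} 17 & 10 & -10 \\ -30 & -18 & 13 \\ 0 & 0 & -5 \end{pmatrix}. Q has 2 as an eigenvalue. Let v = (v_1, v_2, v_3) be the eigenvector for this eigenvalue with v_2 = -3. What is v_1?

Q − 2I = [[15, 10, -10], [-30, -20, 13], [0, 0, -7]].
Solving (Q − 2I)v = 0 gives the eigenspace spanned by (2, -3, 0).
With v_2 = -3, v = (2, -3, 0), so v_1 = 2.

2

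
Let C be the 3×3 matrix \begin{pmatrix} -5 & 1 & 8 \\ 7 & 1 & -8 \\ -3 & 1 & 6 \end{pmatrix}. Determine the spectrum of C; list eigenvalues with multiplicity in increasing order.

Characteristic polynomial: p(r) = r^3 - 2r^2 - 4r + 8 = (r - 2)^2(r + 2).
Roots (with multiplicity): -2, 2, 2.

-2, 2, 2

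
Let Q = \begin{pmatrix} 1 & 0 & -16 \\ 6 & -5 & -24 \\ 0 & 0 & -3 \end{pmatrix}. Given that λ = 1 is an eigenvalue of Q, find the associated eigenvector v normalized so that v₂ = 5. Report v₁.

Q − 1I = [[0, 0, -16], [6, -6, -24], [0, 0, -4]].
Solving (Q − 1I)v = 0 gives the eigenspace spanned by (5, 5, 0).
With v₂ = 5, v = (5, 5, 0), so v₁ = 5.

5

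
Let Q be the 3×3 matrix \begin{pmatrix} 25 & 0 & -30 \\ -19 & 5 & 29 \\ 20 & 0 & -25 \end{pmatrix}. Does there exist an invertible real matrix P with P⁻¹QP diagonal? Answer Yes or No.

Characteristic polynomial: p(μ) = μ^3 - 5μ^2 - 25μ + 125 = (μ - 5)^2(μ + 5).
μ = 5 has algebraic multiplicity 2; rank(Q − 5I) = 2, so geometric multiplicity = 1.
Geometric multiplicity < algebraic multiplicity, so Q is not diagonalizable.

No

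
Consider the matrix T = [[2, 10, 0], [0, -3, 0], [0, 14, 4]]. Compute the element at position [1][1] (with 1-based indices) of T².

4

Characteristic polynomial: r^3 - 3r^2 - 10r + 24 = (r - 4)(r - 2)(r + 3), so the eigenvalues are -3, 2, 4.
r=4: eigenvector (0, 0, 1).
r=-3: eigenvector (-2, 1, -2).
r=2: eigenvector (1, 0, 0).
P = [[0, -2, 1], [0, 1, 0], [1, -2, 0]], D = diag(4, -3, 2), P⁻¹ = [[0, 2, 1], [0, 1, 0], [1, 2, 0]].
T² = P·diag(16, 9, 4)·P⁻¹ = [[4, -10, 0], [0, 9, 0], [0, 14, 16]].
The requested entry is 4.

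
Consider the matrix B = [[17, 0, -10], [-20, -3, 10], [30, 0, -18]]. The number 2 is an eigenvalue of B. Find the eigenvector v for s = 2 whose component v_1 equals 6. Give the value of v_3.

9

B − 2I = [[15, 0, -10], [-20, -5, 10], [30, 0, -20]].
Solving (B − 2I)v = 0 gives the eigenspace spanned by (6, -6, 9).
With v_1 = 6, v = (6, -6, 9), so v_3 = 9.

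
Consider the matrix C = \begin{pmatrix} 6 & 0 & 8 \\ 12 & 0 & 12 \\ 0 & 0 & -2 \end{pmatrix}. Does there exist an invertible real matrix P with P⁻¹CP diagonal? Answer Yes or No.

Yes

Characteristic polynomial: p(s) = s^3 - 4s^2 - 12s = s(s - 6)(s + 2).
All 3 eigenvalues are distinct, so C is diagonalizable.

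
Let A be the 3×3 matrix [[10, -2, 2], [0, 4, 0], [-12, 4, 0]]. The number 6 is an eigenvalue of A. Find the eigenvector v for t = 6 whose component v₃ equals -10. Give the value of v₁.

A − 6I = [[4, -2, 2], [0, -2, 0], [-12, 4, -6]].
Solving (A − 6I)v = 0 gives the eigenspace spanned by (5, 0, -10).
With v₃ = -10, v = (5, 0, -10), so v₁ = 5.

5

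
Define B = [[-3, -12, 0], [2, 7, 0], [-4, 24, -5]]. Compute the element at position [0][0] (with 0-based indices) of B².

-15

Characteristic polynomial: t^3 + t^2 - 17t + 15 = (t - 3)(t - 1)(t + 5), so the eigenvalues are -5, 1, 3.
t=1: eigenvector (3, -1, -6).
t=3: eigenvector (-2, 1, 4).
t=-5: eigenvector (0, 0, 1).
P = [[3, -2, 0], [-1, 1, 0], [-6, 4, 1]], D = diag(1, 3, -5), P⁻¹ = [[1, 2, 0], [1, 3, 0], [2, 0, 1]].
B² = P·diag(1, 9, 25)·P⁻¹ = [[-15, -48, 0], [8, 25, 0], [80, 96, 25]].
The requested entry is -15.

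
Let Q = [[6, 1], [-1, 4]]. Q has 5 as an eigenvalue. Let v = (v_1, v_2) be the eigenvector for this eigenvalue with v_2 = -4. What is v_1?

4

Q − 5I = [[1, 1], [-1, -1]].
Solving (Q − 5I)v = 0 gives the eigenspace spanned by (4, -4).
With v_2 = -4, v = (4, -4), so v_1 = 4.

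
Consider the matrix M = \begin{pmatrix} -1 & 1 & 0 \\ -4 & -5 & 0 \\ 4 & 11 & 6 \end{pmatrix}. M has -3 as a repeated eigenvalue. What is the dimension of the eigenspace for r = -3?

1

M + 3I = [[2, 1, 0], [-4, -2, 0], [4, 11, 9]].
This matrix has rank 2, so its null space has dimension 3 − 2 = 1.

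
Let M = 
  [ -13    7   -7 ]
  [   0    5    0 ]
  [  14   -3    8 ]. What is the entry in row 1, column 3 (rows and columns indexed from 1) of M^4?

Characteristic polynomial: t^3 - 31t + 30 = (t - 5)(t - 1)(t + 6), so the eigenvalues are -6, 1, 5.
t=5: eigenvector (0, 1, 1).
t=1: eigenvector (1, 0, -2).
t=-6: eigenvector (1, 0, -1).
P = [[0, 1, 1], [1, 0, 0], [1, -2, -1]], D = diag(5, 1, -6), P⁻¹ = [[0, 1, 0], [-1, 1, -1], [2, -1, 1]].
M⁴ = P·diag(625, 1, 1296)·P⁻¹ = [[2591, -1295, 1295], [0, 625, 0], [-2590, 1919, -1294]].
The requested entry is 1295.

1295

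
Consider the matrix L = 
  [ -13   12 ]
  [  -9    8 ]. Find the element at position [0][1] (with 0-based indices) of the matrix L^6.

Characteristic polynomial: μ^2 + 5μ + 4 = (μ + 1)(μ + 4), so the eigenvalues are -4, -1.
μ=-1: eigenvector (1, 1).
μ=-4: eigenvector (-4, -3).
P = [[1, -4], [1, -3]], D = diag(-1, -4), P⁻¹ = [[-3, 4], [-1, 1]].
L⁶ = P·diag(1, 4096)·P⁻¹ = [[16381, -16380], [12285, -12284]].
The requested entry is -16380.

-16380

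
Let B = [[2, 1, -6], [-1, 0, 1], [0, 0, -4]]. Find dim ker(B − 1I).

1

B − 1I = [[1, 1, -6], [-1, -1, 1], [0, 0, -5]].
This matrix has rank 2, so its null space has dimension 3 − 2 = 1.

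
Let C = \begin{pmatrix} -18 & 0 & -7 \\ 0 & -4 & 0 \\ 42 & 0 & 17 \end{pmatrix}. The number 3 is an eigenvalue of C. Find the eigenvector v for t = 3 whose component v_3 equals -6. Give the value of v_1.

C − 3I = [[-21, 0, -7], [0, -7, 0], [42, 0, 14]].
Solving (C − 3I)v = 0 gives the eigenspace spanned by (2, 0, -6).
With v_3 = -6, v = (2, 0, -6), so v_1 = 2.

2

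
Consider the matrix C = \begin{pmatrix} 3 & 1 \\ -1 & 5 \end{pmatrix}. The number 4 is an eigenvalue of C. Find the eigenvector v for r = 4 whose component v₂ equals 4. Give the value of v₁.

C − 4I = [[-1, 1], [-1, 1]].
Solving (C − 4I)v = 0 gives the eigenspace spanned by (4, 4).
With v₂ = 4, v = (4, 4), so v₁ = 4.

4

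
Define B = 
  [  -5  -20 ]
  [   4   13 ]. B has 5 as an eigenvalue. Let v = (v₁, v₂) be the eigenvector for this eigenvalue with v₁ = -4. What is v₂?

2

B − 5I = [[-10, -20], [4, 8]].
Solving (B − 5I)v = 0 gives the eigenspace spanned by (-4, 2).
With v₁ = -4, v = (-4, 2), so v₂ = 2.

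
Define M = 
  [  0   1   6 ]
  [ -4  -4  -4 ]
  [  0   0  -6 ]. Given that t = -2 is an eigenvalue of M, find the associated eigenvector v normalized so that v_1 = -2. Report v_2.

4

M + 2I = [[2, 1, 6], [-4, -2, -4], [0, 0, -4]].
Solving (M + 2I)v = 0 gives the eigenspace spanned by (-2, 4, 0).
With v_1 = -2, v = (-2, 4, 0), so v_2 = 4.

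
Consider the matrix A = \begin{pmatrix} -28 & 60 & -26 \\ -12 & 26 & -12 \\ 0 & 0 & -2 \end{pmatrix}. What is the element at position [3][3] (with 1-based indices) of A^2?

4

Characteristic polynomial: s^3 + 4s^2 - 4s - 16 = (s - 2)(s + 2)(s + 4), so the eigenvalues are -4, -2, 2.
s=-2: eigenvector (-1, 0, 1).
s=2: eigenvector (2, 1, 0).
s=-4: eigenvector (5, 2, 0).
P = [[-1, 2, 5], [0, 1, 2], [1, 0, 0]], D = diag(-2, 2, -4), P⁻¹ = [[0, 0, 1], [-2, 5, -2], [1, -2, 1]].
A² = P·diag(4, 4, 16)·P⁻¹ = [[64, -120, 60], [24, -44, 24], [0, 0, 4]].
The requested entry is 4.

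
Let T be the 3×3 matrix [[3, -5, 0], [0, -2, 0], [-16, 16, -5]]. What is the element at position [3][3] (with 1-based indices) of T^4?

625

Characteristic polynomial: μ^3 + 4μ^2 - 11μ - 30 = (μ - 3)(μ + 2)(μ + 5), so the eigenvalues are -5, -2, 3.
μ=-2: eigenvector (1, 1, 0).
μ=3: eigenvector (1, 0, -2).
μ=-5: eigenvector (0, 0, 1).
P = [[1, 1, 0], [1, 0, 0], [0, -2, 1]], D = diag(-2, 3, -5), P⁻¹ = [[0, 1, 0], [1, -1, 0], [2, -2, 1]].
T⁴ = P·diag(16, 81, 625)·P⁻¹ = [[81, -65, 0], [0, 16, 0], [1088, -1088, 625]].
The requested entry is 625.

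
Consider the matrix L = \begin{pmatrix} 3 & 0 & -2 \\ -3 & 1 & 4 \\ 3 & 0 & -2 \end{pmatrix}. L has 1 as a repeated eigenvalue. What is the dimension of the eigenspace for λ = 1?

L − 1I = [[2, 0, -2], [-3, 0, 4], [3, 0, -3]].
This matrix has rank 2, so its null space has dimension 3 − 2 = 1.

1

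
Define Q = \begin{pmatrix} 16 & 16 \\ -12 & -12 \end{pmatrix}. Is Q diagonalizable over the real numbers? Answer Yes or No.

Characteristic polynomial: p(λ) = λ^2 - 4λ = λ(λ - 4).
All 2 eigenvalues are distinct, so Q is diagonalizable.

Yes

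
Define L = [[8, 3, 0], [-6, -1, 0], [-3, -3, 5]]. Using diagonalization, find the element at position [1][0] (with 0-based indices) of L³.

Characteristic polynomial: λ^3 - 12λ^2 + 45λ - 50 = (λ - 5)^2(λ - 2), so the eigenvalues are 2, 5, 5.
λ=5: eigenvector (1, -1, 2).
λ=2: eigenvector (-1, 2, 1).
λ=5: eigenvector (0, 0, 1).
P = [[1, -1, 0], [-1, 2, 0], [2, 1, 1]], D = diag(5, 2, 5), P⁻¹ = [[2, 1, 0], [1, 1, 0], [-5, -3, 1]].
L³ = P·diag(125, 8, 125)·P⁻¹ = [[242, 117, 0], [-234, -109, 0], [-117, -117, 125]].
The requested entry is -234.

-234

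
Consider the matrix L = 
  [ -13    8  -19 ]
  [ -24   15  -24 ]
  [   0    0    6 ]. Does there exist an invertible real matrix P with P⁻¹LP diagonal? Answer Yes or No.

Characteristic polynomial: p(r) = r^3 - 8r^2 + 9r + 18 = (r - 6)(r - 3)(r + 1).
All 3 eigenvalues are distinct, so L is diagonalizable.

Yes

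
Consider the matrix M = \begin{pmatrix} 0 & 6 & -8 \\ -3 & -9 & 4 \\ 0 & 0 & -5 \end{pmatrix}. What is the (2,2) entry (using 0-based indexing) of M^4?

625

Characteristic polynomial: μ^3 + 14μ^2 + 63μ + 90 = (μ + 3)(μ + 5)(μ + 6), so the eigenvalues are -6, -5, -3.
μ=-5: eigenvector (4, -2, 1).
μ=-3: eigenvector (-2, 1, 0).
μ=-6: eigenvector (-1, 1, 0).
P = [[4, -2, -1], [-2, 1, 1], [1, 0, 0]], D = diag(-5, -3, -6), P⁻¹ = [[0, 0, 1], [-1, -1, 2], [1, 2, 0]].
M⁴ = P·diag(625, 81, 1296)·P⁻¹ = [[-1134, -2430, 2176], [1215, 2511, -1088], [0, 0, 625]].
The requested entry is 625.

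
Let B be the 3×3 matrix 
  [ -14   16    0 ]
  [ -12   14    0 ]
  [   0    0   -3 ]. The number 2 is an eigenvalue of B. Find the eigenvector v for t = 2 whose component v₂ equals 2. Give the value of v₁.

B − 2I = [[-16, 16, 0], [-12, 12, 0], [0, 0, -5]].
Solving (B − 2I)v = 0 gives the eigenspace spanned by (2, 2, 0).
With v₂ = 2, v = (2, 2, 0), so v₁ = 2.

2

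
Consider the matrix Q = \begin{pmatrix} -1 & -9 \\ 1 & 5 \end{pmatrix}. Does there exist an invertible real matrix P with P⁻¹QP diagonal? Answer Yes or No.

No

Characteristic polynomial: p(t) = t^2 - 4t + 4 = (t - 2)^2.
t = 2 has algebraic multiplicity 2; rank(Q − 2I) = 1, so geometric multiplicity = 1.
Geometric multiplicity < algebraic multiplicity, so Q is not diagonalizable.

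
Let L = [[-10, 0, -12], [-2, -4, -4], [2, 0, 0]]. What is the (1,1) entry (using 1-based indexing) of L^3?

Characteristic polynomial: λ^3 + 14λ^2 + 64λ + 96 = (λ + 4)^2(λ + 6), so the eigenvalues are -6, -4, -4.
λ=-6: eigenvector (3, 1, -1).
λ=-4: eigenvector (0, 1, 0).
λ=-4: eigenvector (-2, 0, 1).
P = [[3, 0, -2], [1, 1, 0], [-1, 0, 1]], D = diag(-6, -4, -4), P⁻¹ = [[1, 0, 2], [-1, 1, -2], [1, 0, 3]].
L³ = P·diag(-216, -64, -64)·P⁻¹ = [[-520, 0, -912], [-152, -64, -304], [152, 0, 240]].
The requested entry is -520.

-520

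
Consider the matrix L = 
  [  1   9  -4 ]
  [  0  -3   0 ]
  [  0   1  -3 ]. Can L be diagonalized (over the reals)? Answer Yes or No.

Characteristic polynomial: p(r) = r^3 + 5r^2 + 3r - 9 = (r - 1)(r + 3)^2.
r = -3 has algebraic multiplicity 2; rank(L + 3I) = 2, so geometric multiplicity = 1.
Geometric multiplicity < algebraic multiplicity, so L is not diagonalizable.

No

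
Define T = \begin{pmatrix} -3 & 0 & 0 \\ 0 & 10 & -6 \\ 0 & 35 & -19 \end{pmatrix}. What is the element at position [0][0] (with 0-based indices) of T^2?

Characteristic polynomial: μ^3 + 12μ^2 + 47μ + 60 = (μ + 3)(μ + 4)(μ + 5), so the eigenvalues are -5, -4, -3.
μ=-5: eigenvector (0, 2, 5).
μ=-4: eigenvector (0, 3, 7).
μ=-3: eigenvector (1, 0, 0).
P = [[0, 0, 1], [2, 3, 0], [5, 7, 0]], D = diag(-5, -4, -3), P⁻¹ = [[0, -7, 3], [0, 5, -2], [1, 0, 0]].
T² = P·diag(25, 16, 9)·P⁻¹ = [[9, 0, 0], [0, -110, 54], [0, -315, 151]].
The requested entry is 9.

9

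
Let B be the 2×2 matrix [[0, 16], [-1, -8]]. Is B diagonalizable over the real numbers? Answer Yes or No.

Characteristic polynomial: p(s) = s^2 + 8s + 16 = (s + 4)^2.
s = -4 has algebraic multiplicity 2; rank(B + 4I) = 1, so geometric multiplicity = 1.
Geometric multiplicity < algebraic multiplicity, so B is not diagonalizable.

No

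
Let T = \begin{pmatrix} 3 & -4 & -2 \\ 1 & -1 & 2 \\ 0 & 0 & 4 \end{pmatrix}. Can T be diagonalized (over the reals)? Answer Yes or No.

No

Characteristic polynomial: p(μ) = μ^3 - 6μ^2 + 9μ - 4 = (μ - 4)(μ - 1)^2.
μ = 1 has algebraic multiplicity 2; rank(T − 1I) = 2, so geometric multiplicity = 1.
Geometric multiplicity < algebraic multiplicity, so T is not diagonalizable.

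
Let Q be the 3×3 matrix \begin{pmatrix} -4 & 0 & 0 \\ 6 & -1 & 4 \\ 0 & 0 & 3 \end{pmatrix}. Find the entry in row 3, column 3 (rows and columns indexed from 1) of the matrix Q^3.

27

Characteristic polynomial: λ^3 + 2λ^2 - 11λ - 12 = (λ - 3)(λ + 1)(λ + 4), so the eigenvalues are -4, -1, 3.
λ=-4: eigenvector (1, -2, 0).
λ=3: eigenvector (0, 1, 1).
λ=-1: eigenvector (0, 1, 0).
P = [[1, 0, 0], [-2, 1, 1], [0, 1, 0]], D = diag(-4, 3, -1), P⁻¹ = [[1, 0, 0], [0, 0, 1], [2, 1, -1]].
Q³ = P·diag(-64, 27, -1)·P⁻¹ = [[-64, 0, 0], [126, -1, 28], [0, 0, 27]].
The requested entry is 27.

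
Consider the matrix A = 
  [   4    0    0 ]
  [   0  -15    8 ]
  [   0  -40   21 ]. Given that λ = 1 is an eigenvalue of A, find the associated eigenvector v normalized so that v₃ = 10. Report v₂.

A − 1I = [[3, 0, 0], [0, -16, 8], [0, -40, 20]].
Solving (A − 1I)v = 0 gives the eigenspace spanned by (0, 5, 10).
With v₃ = 10, v = (0, 5, 10), so v₂ = 5.

5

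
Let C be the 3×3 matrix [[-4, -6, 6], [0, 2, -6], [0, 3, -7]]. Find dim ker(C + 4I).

2

C + 4I = [[0, -6, 6], [0, 6, -6], [0, 3, -3]].
This matrix has rank 1, so its null space has dimension 3 − 1 = 2.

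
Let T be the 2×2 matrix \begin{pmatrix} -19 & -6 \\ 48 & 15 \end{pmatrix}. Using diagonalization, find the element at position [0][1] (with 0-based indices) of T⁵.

-726

Characteristic polynomial: s^2 + 4s + 3 = (s + 1)(s + 3), so the eigenvalues are -3, -1.
s=-3: eigenvector (3, -8).
s=-1: eigenvector (1, -3).
P = [[3, 1], [-8, -3]], D = diag(-3, -1), P⁻¹ = [[3, 1], [-8, -3]].
T⁵ = P·diag(-243, -1)·P⁻¹ = [[-2179, -726], [5808, 1935]].
The requested entry is -726.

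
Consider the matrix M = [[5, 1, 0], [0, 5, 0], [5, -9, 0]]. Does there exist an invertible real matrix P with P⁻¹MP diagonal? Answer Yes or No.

Characteristic polynomial: p(r) = r^3 - 10r^2 + 25r = r(r - 5)^2.
r = 5 has algebraic multiplicity 2; rank(M − 5I) = 2, so geometric multiplicity = 1.
Geometric multiplicity < algebraic multiplicity, so M is not diagonalizable.

No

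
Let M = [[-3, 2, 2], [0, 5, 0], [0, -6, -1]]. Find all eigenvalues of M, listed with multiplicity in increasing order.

Characteristic polynomial: p(s) = s^3 - s^2 - 17s - 15 = (s - 5)(s + 1)(s + 3).
Roots (with multiplicity): -3, -1, 5.

-3, -1, 5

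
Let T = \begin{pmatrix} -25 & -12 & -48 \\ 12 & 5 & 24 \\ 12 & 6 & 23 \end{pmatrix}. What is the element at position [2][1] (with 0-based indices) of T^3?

Characteristic polynomial: r^3 - 3r^2 - 9r - 5 = (r - 5)(r + 1)^2, so the eigenvalues are -1, -1, 5.
r=-1: eigenvector (1, -2, 0).
r=-1: eigenvector (-2, 0, 1).
r=5: eigenvector (-2, 1, 1).
P = [[1, -2, -2], [-2, 0, 1], [0, 1, 1]], D = diag(-1, -1, 5), P⁻¹ = [[1, 0, 2], [-2, -1, -3], [2, 1, 4]].
T³ = P·diag(-1, -1, 125)·P⁻¹ = [[-505, -252, -1008], [252, 125, 504], [252, 126, 503]].
The requested entry is 126.

126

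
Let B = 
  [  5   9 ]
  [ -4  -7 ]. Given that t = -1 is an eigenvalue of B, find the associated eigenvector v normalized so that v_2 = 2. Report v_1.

B + 1I = [[6, 9], [-4, -6]].
Solving (B + 1I)v = 0 gives the eigenspace spanned by (-3, 2).
With v_2 = 2, v = (-3, 2), so v_1 = -3.

-3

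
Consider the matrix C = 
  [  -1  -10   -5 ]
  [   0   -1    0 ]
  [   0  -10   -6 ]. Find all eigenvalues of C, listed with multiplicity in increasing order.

-6, -1, -1

Characteristic polynomial: p(μ) = μ^3 + 8μ^2 + 13μ + 6 = (μ + 1)^2(μ + 6).
Roots (with multiplicity): -6, -1, -1.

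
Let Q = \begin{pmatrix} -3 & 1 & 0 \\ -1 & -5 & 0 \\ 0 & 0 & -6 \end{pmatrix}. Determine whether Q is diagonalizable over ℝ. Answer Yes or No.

No

Characteristic polynomial: p(r) = r^3 + 14r^2 + 64r + 96 = (r + 4)^2(r + 6).
r = -4 has algebraic multiplicity 2; rank(Q + 4I) = 2, so geometric multiplicity = 1.
Geometric multiplicity < algebraic multiplicity, so Q is not diagonalizable.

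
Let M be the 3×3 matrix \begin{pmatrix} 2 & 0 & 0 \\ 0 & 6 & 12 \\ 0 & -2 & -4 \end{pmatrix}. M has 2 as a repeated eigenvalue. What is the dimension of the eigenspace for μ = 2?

2

M − 2I = [[0, 0, 0], [0, 4, 12], [0, -2, -6]].
This matrix has rank 1, so its null space has dimension 3 − 1 = 2.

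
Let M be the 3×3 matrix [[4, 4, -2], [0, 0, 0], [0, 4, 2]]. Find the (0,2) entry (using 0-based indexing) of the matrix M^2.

-12

Characteristic polynomial: s^3 - 6s^2 + 8s = s(s - 4)(s - 2), so the eigenvalues are 0, 2, 4.
s=0: eigenvector (-2, 1, -2).
s=4: eigenvector (1, 0, 0).
s=2: eigenvector (1, 0, 1).
P = [[-2, 1, 1], [1, 0, 0], [-2, 0, 1]], D = diag(0, 4, 2), P⁻¹ = [[0, 1, 0], [1, 0, -1], [0, 2, 1]].
M² = P·diag(0, 16, 4)·P⁻¹ = [[16, 8, -12], [0, 0, 0], [0, 8, 4]].
The requested entry is -12.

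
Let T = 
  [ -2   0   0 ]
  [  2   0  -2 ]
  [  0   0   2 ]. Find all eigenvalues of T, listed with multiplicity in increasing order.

-2, 0, 2

Characteristic polynomial: p(r) = r^3 - 4r = r(r - 2)(r + 2).
Roots (with multiplicity): -2, 0, 2.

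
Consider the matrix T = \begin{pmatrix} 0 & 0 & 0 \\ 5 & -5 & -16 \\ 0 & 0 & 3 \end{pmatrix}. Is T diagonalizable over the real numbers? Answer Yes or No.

Yes

Characteristic polynomial: p(s) = s^3 + 2s^2 - 15s = s(s - 3)(s + 5).
All 3 eigenvalues are distinct, so T is diagonalizable.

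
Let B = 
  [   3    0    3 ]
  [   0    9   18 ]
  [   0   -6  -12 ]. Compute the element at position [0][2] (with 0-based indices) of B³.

27

Characteristic polynomial: t^3 - 9t = t(t - 3)(t + 3), so the eigenvalues are -3, 0, 3.
t=3: eigenvector (1, 0, 0).
t=0: eigenvector (-1, -2, 1).
t=-3: eigenvector (-1, -3, 2).
P = [[1, -1, -1], [0, -2, -3], [0, 1, 2]], D = diag(3, 0, -3), P⁻¹ = [[1, -1, -1], [0, -2, -3], [0, 1, 2]].
B³ = P·diag(27, 0, -27)·P⁻¹ = [[27, 0, 27], [0, 81, 162], [0, -54, -108]].
The requested entry is 27.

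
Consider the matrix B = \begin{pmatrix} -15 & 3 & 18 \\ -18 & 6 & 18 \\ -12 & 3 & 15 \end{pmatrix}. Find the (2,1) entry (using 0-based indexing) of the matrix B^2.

Characteristic polynomial: μ^3 - 6μ^2 - 9μ + 54 = (μ - 6)(μ - 3)(μ + 3), so the eigenvalues are -3, 3, 6.
μ=3: eigenvector (1, 0, 1).
μ=6: eigenvector (1, 1, 1).
μ=-3: eigenvector (-2, -2, -1).
P = [[1, 1, -2], [0, 1, -2], [1, 1, -1]], D = diag(3, 6, -3), P⁻¹ = [[1, -1, 0], [-2, 1, 2], [-1, 0, 1]].
B² = P·diag(9, 36, 9)·P⁻¹ = [[-45, 27, 54], [-54, 36, 54], [-54, 27, 63]].
The requested entry is 27.

27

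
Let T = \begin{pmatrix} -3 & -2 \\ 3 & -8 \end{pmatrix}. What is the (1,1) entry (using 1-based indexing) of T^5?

6177

Characteristic polynomial: s^2 + 11s + 30 = (s + 5)(s + 6), so the eigenvalues are -6, -5.
s=-6: eigenvector (-2, -3).
s=-5: eigenvector (1, 1).
P = [[-2, 1], [-3, 1]], D = diag(-6, -5), P⁻¹ = [[1, -1], [3, -2]].
T⁵ = P·diag(-7776, -3125)·P⁻¹ = [[6177, -9302], [13953, -17078]].
The requested entry is 6177.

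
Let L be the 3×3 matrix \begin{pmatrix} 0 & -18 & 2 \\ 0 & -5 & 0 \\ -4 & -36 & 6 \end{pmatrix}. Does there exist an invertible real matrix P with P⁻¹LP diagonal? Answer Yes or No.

Yes

Characteristic polynomial: p(r) = r^3 - r^2 - 22r + 40 = (r - 4)(r - 2)(r + 5).
All 3 eigenvalues are distinct, so L is diagonalizable.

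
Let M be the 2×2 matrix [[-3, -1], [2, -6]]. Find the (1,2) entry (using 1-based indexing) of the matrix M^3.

Characteristic polynomial: r^2 + 9r + 20 = (r + 4)(r + 5), so the eigenvalues are -5, -4.
r=-4: eigenvector (-1, -1).
r=-5: eigenvector (1, 2).
P = [[-1, 1], [-1, 2]], D = diag(-4, -5), P⁻¹ = [[-2, 1], [-1, 1]].
M³ = P·diag(-64, -125)·P⁻¹ = [[-3, -61], [122, -186]].
The requested entry is -61.

-61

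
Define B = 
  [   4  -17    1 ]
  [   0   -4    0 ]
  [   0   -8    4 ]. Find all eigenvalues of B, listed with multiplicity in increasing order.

Characteristic polynomial: p(λ) = λ^3 - 4λ^2 - 16λ + 64 = (λ - 4)^2(λ + 4).
Roots (with multiplicity): -4, 4, 4.

-4, 4, 4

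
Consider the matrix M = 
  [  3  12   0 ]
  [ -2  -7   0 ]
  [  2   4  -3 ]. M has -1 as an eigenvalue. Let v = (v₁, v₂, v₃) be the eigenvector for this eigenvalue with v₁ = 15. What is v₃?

5

M + 1I = [[4, 12, 0], [-2, -6, 0], [2, 4, -2]].
Solving (M + 1I)v = 0 gives the eigenspace spanned by (15, -5, 5).
With v₁ = 15, v = (15, -5, 5), so v₃ = 5.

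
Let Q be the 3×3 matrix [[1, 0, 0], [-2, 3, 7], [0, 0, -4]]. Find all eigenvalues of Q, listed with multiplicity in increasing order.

-4, 1, 3

Characteristic polynomial: p(t) = t^3 - 13t + 12 = (t - 3)(t - 1)(t + 4).
Roots (with multiplicity): -4, 1, 3.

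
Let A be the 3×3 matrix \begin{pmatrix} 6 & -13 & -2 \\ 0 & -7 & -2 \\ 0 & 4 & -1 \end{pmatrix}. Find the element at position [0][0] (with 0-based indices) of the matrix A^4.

1296

Characteristic polynomial: μ^3 + 2μ^2 - 33μ - 90 = (μ - 6)(μ + 3)(μ + 5), so the eigenvalues are -5, -3, 6.
μ=-5: eigenvector (1, 1, -1).
μ=-3: eigenvector (1, 1, -2).
μ=6: eigenvector (1, 0, 0).
P = [[1, 1, 1], [1, 1, 0], [-1, -2, 0]], D = diag(-5, -3, 6), P⁻¹ = [[0, 2, 1], [0, -1, -1], [1, -1, 0]].
A⁴ = P·diag(625, 81, 1296)·P⁻¹ = [[1296, -127, 544], [0, 1169, 544], [0, -1088, -463]].
The requested entry is 1296.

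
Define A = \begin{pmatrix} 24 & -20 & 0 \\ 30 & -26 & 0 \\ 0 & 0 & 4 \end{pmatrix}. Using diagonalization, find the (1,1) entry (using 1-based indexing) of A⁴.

-1824

Characteristic polynomial: t^3 - 2t^2 - 32t + 96 = (t - 4)^2(t + 6), so the eigenvalues are -6, 4, 4.
t=4: eigenvector (5, 5, -2).
t=-6: eigenvector (2, 3, 0).
t=4: eigenvector (-2, -2, 1).
P = [[5, 2, -2], [5, 3, -2], [-2, 0, 1]], D = diag(4, -6, 4), P⁻¹ = [[3, -2, 2], [-1, 1, 0], [6, -4, 5]].
A⁴ = P·diag(256, 1296, 256)·P⁻¹ = [[-1824, 2080, 0], [-3120, 3376, 0], [0, 0, 256]].
The requested entry is -1824.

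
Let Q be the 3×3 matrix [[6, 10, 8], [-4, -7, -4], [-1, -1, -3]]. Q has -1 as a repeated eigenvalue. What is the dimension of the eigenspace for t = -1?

1

Q + 1I = [[7, 10, 8], [-4, -6, -4], [-1, -1, -2]].
This matrix has rank 2, so its null space has dimension 3 − 2 = 1.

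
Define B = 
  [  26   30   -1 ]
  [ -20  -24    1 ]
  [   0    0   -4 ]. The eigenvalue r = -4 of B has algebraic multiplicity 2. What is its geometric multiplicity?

B + 4I = [[30, 30, -1], [-20, -20, 1], [0, 0, 0]].
This matrix has rank 2, so its null space has dimension 3 − 2 = 1.

1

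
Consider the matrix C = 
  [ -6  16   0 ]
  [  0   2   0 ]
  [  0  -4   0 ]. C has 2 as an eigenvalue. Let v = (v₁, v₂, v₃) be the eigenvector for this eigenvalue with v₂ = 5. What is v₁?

10

C − 2I = [[-8, 16, 0], [0, 0, 0], [0, -4, -2]].
Solving (C − 2I)v = 0 gives the eigenspace spanned by (10, 5, -10).
With v₂ = 5, v = (10, 5, -10), so v₁ = 10.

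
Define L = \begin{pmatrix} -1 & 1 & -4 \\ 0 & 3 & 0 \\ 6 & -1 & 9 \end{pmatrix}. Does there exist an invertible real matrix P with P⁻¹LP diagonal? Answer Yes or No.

Characteristic polynomial: p(s) = s^3 - 11s^2 + 39s - 45 = (s - 5)(s - 3)^2.
s = 3 has algebraic multiplicity 2; rank(L − 3I) = 2, so geometric multiplicity = 1.
Geometric multiplicity < algebraic multiplicity, so L is not diagonalizable.

No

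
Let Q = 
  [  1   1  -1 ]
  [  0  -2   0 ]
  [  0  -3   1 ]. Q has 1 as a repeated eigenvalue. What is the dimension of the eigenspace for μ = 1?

1

Q − 1I = [[0, 1, -1], [0, -3, 0], [0, -3, 0]].
This matrix has rank 2, so its null space has dimension 3 − 2 = 1.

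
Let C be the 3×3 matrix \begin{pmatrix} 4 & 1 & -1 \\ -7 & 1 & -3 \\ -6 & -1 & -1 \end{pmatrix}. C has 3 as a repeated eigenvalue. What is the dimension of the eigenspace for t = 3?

C − 3I = [[1, 1, -1], [-7, -2, -3], [-6, -1, -4]].
This matrix has rank 2, so its null space has dimension 3 − 2 = 1.

1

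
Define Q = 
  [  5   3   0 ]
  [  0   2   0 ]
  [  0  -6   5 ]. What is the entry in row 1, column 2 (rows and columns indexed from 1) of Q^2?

21

Characteristic polynomial: μ^3 - 12μ^2 + 45μ - 50 = (μ - 5)^2(μ - 2), so the eigenvalues are 2, 5, 5.
μ=5: eigenvector (1, 0, -2).
μ=2: eigenvector (-1, 1, 2).
μ=5: eigenvector (-1, 0, 3).
P = [[1, -1, -1], [0, 1, 0], [-2, 2, 3]], D = diag(5, 2, 5), P⁻¹ = [[3, 1, 1], [0, 1, 0], [2, 0, 1]].
Q² = P·diag(25, 4, 25)·P⁻¹ = [[25, 21, 0], [0, 4, 0], [0, -42, 25]].
The requested entry is 21.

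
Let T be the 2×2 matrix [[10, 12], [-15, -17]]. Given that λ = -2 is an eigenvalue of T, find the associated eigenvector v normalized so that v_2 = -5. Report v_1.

5

T + 2I = [[12, 12], [-15, -15]].
Solving (T + 2I)v = 0 gives the eigenspace spanned by (5, -5).
With v_2 = -5, v = (5, -5), so v_1 = 5.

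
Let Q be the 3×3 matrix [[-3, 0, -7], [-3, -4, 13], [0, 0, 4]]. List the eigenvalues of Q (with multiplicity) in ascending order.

Characteristic polynomial: p(μ) = μ^3 + 3μ^2 - 16μ - 48 = (μ - 4)(μ + 3)(μ + 4).
Roots (with multiplicity): -4, -3, 4.

-4, -3, 4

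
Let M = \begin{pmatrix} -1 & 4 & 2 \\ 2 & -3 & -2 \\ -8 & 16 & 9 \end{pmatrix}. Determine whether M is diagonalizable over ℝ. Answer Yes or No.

Characteristic polynomial: p(μ) = μ^3 - 5μ^2 + 7μ - 3 = (μ - 3)(μ - 1)^2.
μ = 1 has algebraic multiplicity 2; rank(M − 1I) = 1, so geometric multiplicity = 2.
Every eigenvalue has geometric = algebraic multiplicity, so M is diagonalizable.

Yes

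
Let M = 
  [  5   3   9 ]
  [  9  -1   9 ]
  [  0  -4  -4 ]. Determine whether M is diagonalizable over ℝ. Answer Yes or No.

No

Characteristic polynomial: p(r) = r^3 - 12r + 16 = (r - 2)^2(r + 4).
r = 2 has algebraic multiplicity 2; rank(M − 2I) = 2, so geometric multiplicity = 1.
Geometric multiplicity < algebraic multiplicity, so M is not diagonalizable.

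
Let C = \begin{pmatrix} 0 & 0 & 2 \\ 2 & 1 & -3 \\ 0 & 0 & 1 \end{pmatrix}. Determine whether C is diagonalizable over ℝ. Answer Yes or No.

No

Characteristic polynomial: p(s) = s^3 - 2s^2 + s = s(s - 1)^2.
s = 1 has algebraic multiplicity 2; rank(C − 1I) = 2, so geometric multiplicity = 1.
Geometric multiplicity < algebraic multiplicity, so C is not diagonalizable.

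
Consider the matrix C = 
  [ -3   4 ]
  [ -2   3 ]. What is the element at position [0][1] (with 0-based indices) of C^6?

Characteristic polynomial: t^2 - 1 = (t - 1)(t + 1), so the eigenvalues are -1, 1.
t=-1: eigenvector (2, 1).
t=1: eigenvector (1, 1).
P = [[2, 1], [1, 1]], D = diag(-1, 1), P⁻¹ = [[1, -1], [-1, 2]].
C⁶ = P·diag(1, 1)·P⁻¹ = [[1, 0], [0, 1]].
The requested entry is 0.

0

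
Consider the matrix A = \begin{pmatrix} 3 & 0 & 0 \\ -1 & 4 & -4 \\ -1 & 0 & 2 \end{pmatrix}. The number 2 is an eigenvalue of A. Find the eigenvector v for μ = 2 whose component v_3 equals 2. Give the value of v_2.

4

A − 2I = [[1, 0, 0], [-1, 2, -4], [-1, 0, 0]].
Solving (A − 2I)v = 0 gives the eigenspace spanned by (0, 4, 2).
With v_3 = 2, v = (0, 4, 2), so v_2 = 4.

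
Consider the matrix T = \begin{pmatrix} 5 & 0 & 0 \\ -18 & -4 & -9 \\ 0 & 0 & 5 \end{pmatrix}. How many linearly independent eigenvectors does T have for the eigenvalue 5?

2

T − 5I = [[0, 0, 0], [-18, -9, -9], [0, 0, 0]].
This matrix has rank 1, so its null space has dimension 3 − 1 = 2.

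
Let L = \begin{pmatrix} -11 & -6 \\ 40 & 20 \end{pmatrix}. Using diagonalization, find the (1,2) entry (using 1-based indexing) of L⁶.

-69174

Characteristic polynomial: r^2 - 9r + 20 = (r - 5)(r - 4), so the eigenvalues are 4, 5.
r=5: eigenvector (3, -8).
r=4: eigenvector (-2, 5).
P = [[3, -2], [-8, 5]], D = diag(5, 4), P⁻¹ = [[-5, -2], [-8, -3]].
L⁶ = P·diag(15625, 4096)·P⁻¹ = [[-168839, -69174], [461160, 188560]].
The requested entry is -69174.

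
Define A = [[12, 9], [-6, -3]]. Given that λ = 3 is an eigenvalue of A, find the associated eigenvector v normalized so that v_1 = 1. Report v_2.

A − 3I = [[9, 9], [-6, -6]].
Solving (A − 3I)v = 0 gives the eigenspace spanned by (1, -1).
With v_1 = 1, v = (1, -1), so v_2 = -1.

-1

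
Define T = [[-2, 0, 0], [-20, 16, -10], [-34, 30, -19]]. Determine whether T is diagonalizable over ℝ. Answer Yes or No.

Yes

Characteristic polynomial: p(λ) = λ^3 + 5λ^2 + 2λ - 8 = (λ - 1)(λ + 2)(λ + 4).
All 3 eigenvalues are distinct, so T is diagonalizable.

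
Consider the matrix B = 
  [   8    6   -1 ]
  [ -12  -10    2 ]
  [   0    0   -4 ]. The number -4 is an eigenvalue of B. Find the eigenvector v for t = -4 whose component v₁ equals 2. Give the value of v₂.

B + 4I = [[12, 6, -1], [-12, -6, 2], [0, 0, 0]].
Solving (B + 4I)v = 0 gives the eigenspace spanned by (2, -4, 0).
With v₁ = 2, v = (2, -4, 0), so v₂ = -4.

-4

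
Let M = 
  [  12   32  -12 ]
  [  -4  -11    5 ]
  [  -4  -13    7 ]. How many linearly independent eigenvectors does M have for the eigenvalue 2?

M − 2I = [[10, 32, -12], [-4, -13, 5], [-4, -13, 5]].
This matrix has rank 2, so its null space has dimension 3 − 2 = 1.

1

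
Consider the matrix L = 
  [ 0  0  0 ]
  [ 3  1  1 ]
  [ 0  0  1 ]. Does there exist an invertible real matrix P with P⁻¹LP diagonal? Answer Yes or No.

Characteristic polynomial: p(t) = t^3 - 2t^2 + t = t(t - 1)^2.
t = 1 has algebraic multiplicity 2; rank(L − 1I) = 2, so geometric multiplicity = 1.
Geometric multiplicity < algebraic multiplicity, so L is not diagonalizable.

No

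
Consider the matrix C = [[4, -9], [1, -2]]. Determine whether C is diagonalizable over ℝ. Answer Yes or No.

Characteristic polynomial: p(s) = s^2 - 2s + 1 = (s - 1)^2.
s = 1 has algebraic multiplicity 2; rank(C − 1I) = 1, so geometric multiplicity = 1.
Geometric multiplicity < algebraic multiplicity, so C is not diagonalizable.

No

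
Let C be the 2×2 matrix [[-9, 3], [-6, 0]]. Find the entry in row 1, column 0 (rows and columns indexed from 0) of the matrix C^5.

Characteristic polynomial: s^2 + 9s + 18 = (s + 3)(s + 6), so the eigenvalues are -6, -3.
s=-3: eigenvector (1, 2).
s=-6: eigenvector (-1, -1).
P = [[1, -1], [2, -1]], D = diag(-3, -6), P⁻¹ = [[-1, 1], [-2, 1]].
C⁵ = P·diag(-243, -7776)·P⁻¹ = [[-15309, 7533], [-15066, 7290]].
The requested entry is -15066.

-15066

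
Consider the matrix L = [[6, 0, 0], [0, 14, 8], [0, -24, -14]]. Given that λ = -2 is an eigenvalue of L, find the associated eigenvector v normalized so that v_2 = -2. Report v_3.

L + 2I = [[8, 0, 0], [0, 16, 8], [0, -24, -12]].
Solving (L + 2I)v = 0 gives the eigenspace spanned by (0, -2, 4).
With v_2 = -2, v = (0, -2, 4), so v_3 = 4.

4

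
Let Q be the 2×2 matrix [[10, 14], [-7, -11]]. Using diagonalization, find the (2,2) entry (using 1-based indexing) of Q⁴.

Characteristic polynomial: t^2 + t - 12 = (t - 3)(t + 4), so the eigenvalues are -4, 3.
t=-4: eigenvector (1, -1).
t=3: eigenvector (2, -1).
P = [[1, 2], [-1, -1]], D = diag(-4, 3), P⁻¹ = [[-1, -2], [1, 1]].
Q⁴ = P·diag(256, 81)·P⁻¹ = [[-94, -350], [175, 431]].
The requested entry is 431.

431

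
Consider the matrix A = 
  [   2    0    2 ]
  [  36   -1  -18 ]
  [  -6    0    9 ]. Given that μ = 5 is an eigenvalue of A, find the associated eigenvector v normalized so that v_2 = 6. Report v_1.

A − 5I = [[-3, 0, 2], [36, -6, -18], [-6, 0, 4]].
Solving (A − 5I)v = 0 gives the eigenspace spanned by (4, 6, 6).
With v_2 = 6, v = (4, 6, 6), so v_1 = 4.

4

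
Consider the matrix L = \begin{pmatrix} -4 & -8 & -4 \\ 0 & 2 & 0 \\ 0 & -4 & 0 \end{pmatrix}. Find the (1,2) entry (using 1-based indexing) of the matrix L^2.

Characteristic polynomial: t^3 + 2t^2 - 8t = t(t - 2)(t + 4), so the eigenvalues are -4, 0, 2.
t=-4: eigenvector (1, 0, 0).
t=2: eigenvector (0, 1, -2).
t=0: eigenvector (-1, 0, 1).
P = [[1, 0, -1], [0, 1, 0], [0, -2, 1]], D = diag(-4, 2, 0), P⁻¹ = [[1, 2, 1], [0, 1, 0], [0, 2, 1]].
L² = P·diag(16, 4, 0)·P⁻¹ = [[16, 32, 16], [0, 4, 0], [0, -8, 0]].
The requested entry is 32.

32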